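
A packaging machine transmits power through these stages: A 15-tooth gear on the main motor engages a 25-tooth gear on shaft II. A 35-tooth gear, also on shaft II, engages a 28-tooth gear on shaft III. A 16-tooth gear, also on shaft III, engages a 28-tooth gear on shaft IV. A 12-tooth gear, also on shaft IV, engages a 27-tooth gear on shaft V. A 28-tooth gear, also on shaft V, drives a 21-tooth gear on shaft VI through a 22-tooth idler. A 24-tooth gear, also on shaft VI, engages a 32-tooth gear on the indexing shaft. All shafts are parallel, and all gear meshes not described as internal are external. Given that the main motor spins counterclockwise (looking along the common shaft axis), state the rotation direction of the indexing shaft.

the main motor → shaft II: external mesh, 1 reversal → CW.
shaft II → shaft III: external mesh, 1 reversal → CCW.
shaft III → shaft IV: external mesh, 1 reversal → CW.
shaft IV → shaft V: external mesh, 1 reversal → CCW.
shaft V → shaft VI: driver → idler → driven is 2 external meshes, 2 reversals → CCW.
shaft VI → the indexing shaft: external mesh, 1 reversal → CW.
7 reversals in total — an odd number — so the indexing shaft turns opposite to the main motor.

clockwise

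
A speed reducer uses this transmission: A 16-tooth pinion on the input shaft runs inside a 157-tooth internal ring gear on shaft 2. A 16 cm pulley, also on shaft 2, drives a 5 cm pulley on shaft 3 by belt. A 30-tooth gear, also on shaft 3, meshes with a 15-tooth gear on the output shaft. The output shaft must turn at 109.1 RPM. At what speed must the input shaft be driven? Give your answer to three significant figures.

Overall ratio R = 9.8125 × 0.3125 × 0.5 = 1.5332.
Required input speed = output speed × R = 109.1 × 1.5332 = 167.27 RPM.

167 RPM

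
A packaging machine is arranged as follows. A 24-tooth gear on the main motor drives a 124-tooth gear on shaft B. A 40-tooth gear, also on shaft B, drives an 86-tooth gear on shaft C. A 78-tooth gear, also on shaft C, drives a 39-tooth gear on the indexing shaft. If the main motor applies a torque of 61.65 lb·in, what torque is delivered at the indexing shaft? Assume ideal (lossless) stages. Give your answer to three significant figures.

After the gear mesh (124/24): 61.65 × 5.1667 = 318.53 lb·in
After the gear mesh (86/40): 318.53 × 2.15 = 684.83 lb·in
After the gear mesh (39/78): 684.83 × 0.5 = 342.41 lb·in

342 lb·in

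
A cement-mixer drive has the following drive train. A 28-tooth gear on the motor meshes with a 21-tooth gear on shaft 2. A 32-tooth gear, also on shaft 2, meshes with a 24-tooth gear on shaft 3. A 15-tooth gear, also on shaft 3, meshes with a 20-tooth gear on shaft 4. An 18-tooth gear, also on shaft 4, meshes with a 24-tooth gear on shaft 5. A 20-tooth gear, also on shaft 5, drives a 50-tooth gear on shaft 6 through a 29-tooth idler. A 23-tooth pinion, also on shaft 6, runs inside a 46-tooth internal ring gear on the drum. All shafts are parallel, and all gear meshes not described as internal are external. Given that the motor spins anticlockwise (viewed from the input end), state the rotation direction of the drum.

anticlockwise

the motor → shaft 2: external mesh, 1 reversal → CW.
shaft 2 → shaft 3: external mesh, 1 reversal → CCW.
shaft 3 → shaft 4: external mesh, 1 reversal → CW.
shaft 4 → shaft 5: external mesh, 1 reversal → CCW.
shaft 5 → shaft 6: driver → idler → driven is 2 external meshes, 2 reversals → CCW.
shaft 6 → the drum: internal mesh, same direction → CCW.
6 reversals in total — an even number — so the drum turns the same way as the motor.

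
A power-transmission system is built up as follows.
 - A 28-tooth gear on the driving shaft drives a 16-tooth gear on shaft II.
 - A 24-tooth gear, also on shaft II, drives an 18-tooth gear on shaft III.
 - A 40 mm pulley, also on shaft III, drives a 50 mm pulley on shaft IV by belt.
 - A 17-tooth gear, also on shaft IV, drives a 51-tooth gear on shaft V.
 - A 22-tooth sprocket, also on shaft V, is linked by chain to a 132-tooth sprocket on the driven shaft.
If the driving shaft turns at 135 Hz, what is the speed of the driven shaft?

14 Hz

the driving shaft → shaft II (gear mesh, 16/28): 135 ÷ 0.57143 = 236.25 Hz
shaft II → shaft III (gear mesh, 18/24): 236.25 ÷ 0.75 = 315 Hz
shaft III → shaft IV (belt, 50/40): 315 ÷ 1.25 = 252 Hz
shaft IV → shaft V (gear mesh, 51/17): 252 ÷ 3 = 84 Hz
shaft V → the driven shaft (chain, 132/22): 84 ÷ 6 = 14 Hz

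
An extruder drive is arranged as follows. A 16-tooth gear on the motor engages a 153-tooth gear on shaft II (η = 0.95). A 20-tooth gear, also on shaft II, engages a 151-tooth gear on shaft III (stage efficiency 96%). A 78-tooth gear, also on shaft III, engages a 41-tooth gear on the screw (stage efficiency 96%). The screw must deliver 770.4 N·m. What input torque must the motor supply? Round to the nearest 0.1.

23.2 N·m

Overall ratio R = 9.5625 × 7.55 × 0.52564 = 37.95; overall efficiency η = 0.95 × 0.96 × 0.96 = 0.8755.
Input torque = output torque / (R × η) = 770.4 / (37.95 × 0.8755) = 23.187 N·m.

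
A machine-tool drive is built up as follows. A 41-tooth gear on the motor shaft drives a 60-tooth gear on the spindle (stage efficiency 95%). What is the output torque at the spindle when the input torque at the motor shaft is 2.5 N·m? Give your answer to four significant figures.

3.476 N·m

Gear mesh: ratio = 60/41 = 1.4634; torque at the spindle = 2.5 × 1.4634 × 0.95 = 3.4756 N·m.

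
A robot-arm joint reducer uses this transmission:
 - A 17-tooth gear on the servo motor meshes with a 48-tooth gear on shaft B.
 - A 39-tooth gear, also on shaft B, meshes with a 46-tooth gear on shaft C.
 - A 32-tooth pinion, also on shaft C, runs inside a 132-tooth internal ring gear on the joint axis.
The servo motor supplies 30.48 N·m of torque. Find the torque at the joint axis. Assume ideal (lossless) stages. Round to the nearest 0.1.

418.7 N·m

After the gear mesh (48/17): 30.48 × 2.8235 = 86.061 N·m
After the gear mesh (46/39): 86.061 × 1.1795 = 101.51 N·m
After the internal gear (132/32): 101.51 × 4.125 = 418.72 N·m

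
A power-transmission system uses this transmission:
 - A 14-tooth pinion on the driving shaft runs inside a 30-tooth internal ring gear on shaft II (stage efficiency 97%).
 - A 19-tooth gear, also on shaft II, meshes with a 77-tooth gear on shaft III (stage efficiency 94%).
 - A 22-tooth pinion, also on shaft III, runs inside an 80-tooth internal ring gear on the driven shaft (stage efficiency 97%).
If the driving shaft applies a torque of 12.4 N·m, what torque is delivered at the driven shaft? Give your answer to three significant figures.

internal gear 30/14 = 2.1429 → τ = 12.4·2.1429·0.97 = 25.774 N·m
gear mesh 77/19 = 4.0526 → τ = 25.774·4.0526·0.94 = 98.186 N·m
internal gear 80/22 = 3.6364 → τ = 98.186·3.6364·0.97 = 346.33 N·m

346 N·m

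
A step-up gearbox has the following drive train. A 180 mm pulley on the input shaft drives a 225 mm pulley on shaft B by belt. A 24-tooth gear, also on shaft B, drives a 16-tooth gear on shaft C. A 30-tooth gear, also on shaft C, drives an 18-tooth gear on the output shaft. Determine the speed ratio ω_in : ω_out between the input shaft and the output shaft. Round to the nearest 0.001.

Each stage contributes driven/driver: belt 225/180 = 1.25, gear mesh 16/24 = 0.66667, gear mesh 18/30 = 0.6.
Overall: 1.25 × 0.66667 × 0.6 = 0.5.

0.500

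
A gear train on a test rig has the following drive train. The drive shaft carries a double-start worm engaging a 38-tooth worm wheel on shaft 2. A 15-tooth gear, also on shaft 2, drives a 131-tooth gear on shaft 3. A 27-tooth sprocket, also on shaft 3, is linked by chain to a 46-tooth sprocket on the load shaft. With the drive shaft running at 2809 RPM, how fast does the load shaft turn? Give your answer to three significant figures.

9.94 RPM

Worm: ratio = 38/2 = 19, so shaft 2 turns at 2809 / 19 = 147.84 RPM.
Gear mesh: ratio = 131/15 = 8.7333, so shaft 3 turns at 147.84 / 8.7333 = 16.928 RPM.
Chain: ratio = 46/27 = 1.7037, so the load shaft turns at 16.928 / 1.7037 = 9.9363 RPM.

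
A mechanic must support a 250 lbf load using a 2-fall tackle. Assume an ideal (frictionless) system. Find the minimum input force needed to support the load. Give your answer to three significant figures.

125 lbf

Block-and-tackle MA = number of supporting rope parts = 2.
Effort = load / MA = 250 / 2 = 125 lbf.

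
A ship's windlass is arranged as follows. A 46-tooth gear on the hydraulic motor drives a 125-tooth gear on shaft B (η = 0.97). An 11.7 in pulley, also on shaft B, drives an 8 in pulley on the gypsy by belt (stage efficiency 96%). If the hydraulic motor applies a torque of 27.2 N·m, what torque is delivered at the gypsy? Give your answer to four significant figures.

47.06 N·m

After the gear mesh (125/46): 27.2 × 2.7174 × 0.97 = 71.696 N·m
After the belt (8/11.7): 71.696 × 0.68376 × 0.96 = 47.062 N·m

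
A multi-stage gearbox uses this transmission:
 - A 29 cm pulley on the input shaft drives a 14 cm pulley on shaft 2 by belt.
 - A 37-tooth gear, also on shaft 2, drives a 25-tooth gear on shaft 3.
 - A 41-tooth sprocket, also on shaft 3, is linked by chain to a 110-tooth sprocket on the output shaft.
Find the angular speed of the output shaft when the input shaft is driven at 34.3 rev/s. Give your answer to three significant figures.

39.2 rev/s

the input shaft → shaft 2 (belt, 14/29): 34.3 ÷ 0.48276 = 71.05 rev/s
shaft 2 → shaft 3 (gear mesh, 25/37): 71.05 ÷ 0.67568 = 105.15 rev/s
shaft 3 → the output shaft (chain, 110/41): 105.15 ÷ 2.6829 = 39.194 rev/s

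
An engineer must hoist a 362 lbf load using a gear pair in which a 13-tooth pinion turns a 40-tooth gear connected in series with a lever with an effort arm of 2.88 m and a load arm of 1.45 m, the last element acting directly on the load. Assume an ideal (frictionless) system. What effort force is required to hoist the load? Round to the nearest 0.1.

59.2 lbf

Gear pair MA = 40/13 = 3.0769.
Lever MA = effort arm / load arm = 2.88/1.45 = 1.9862.
Combined ideal MA = 3.0769 × 1.9862 = 6.1114.
Effort = load / MA = 362 / 6.1114 = 59.234 lbf.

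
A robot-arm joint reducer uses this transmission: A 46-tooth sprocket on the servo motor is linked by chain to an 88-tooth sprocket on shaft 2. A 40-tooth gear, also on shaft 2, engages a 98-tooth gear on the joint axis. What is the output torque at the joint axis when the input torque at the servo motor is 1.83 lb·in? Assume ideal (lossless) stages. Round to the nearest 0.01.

After the chain (88/46): 1.83 × 1.913 = 3.5009 lb·in
After the gear mesh (98/40): 3.5009 × 2.45 = 8.5771 lb·in

8.58 lb·in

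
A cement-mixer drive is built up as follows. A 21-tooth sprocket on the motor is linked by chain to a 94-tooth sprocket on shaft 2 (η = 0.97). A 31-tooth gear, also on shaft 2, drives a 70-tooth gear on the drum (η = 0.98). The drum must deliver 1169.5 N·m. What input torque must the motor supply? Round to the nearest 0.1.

Overall ratio R = 4.4762 × 2.2581 = 10.108; overall efficiency η = 0.97 × 0.98 = 0.9506.
Input torque = output torque / (R × η) = 1169.5 / (10.108 × 0.9506) = 121.72 N·m.

121.7 N·m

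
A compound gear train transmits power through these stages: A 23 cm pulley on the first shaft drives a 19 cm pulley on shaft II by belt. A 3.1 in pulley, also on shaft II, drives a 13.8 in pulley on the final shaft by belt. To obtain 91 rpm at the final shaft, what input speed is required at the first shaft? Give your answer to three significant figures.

335 rpm

Overall ratio R = 0.82609 × 4.4516 = 3.6774.
Required input speed = output speed × R = 91 × 3.6774 = 334.65 rpm.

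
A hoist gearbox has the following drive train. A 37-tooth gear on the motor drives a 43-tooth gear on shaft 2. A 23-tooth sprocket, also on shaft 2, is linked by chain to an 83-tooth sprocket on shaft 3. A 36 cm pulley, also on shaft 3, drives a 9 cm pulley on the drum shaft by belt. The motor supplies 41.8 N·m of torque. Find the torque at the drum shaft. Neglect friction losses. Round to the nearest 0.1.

43.8 N·m

After the gear mesh (43/37): 41.8 × 1.1622 = 48.578 N·m
After the chain (83/23): 48.578 × 3.6087 = 175.3 N·m
After the belt (9/36): 175.3 × 0.25 = 43.826 N·m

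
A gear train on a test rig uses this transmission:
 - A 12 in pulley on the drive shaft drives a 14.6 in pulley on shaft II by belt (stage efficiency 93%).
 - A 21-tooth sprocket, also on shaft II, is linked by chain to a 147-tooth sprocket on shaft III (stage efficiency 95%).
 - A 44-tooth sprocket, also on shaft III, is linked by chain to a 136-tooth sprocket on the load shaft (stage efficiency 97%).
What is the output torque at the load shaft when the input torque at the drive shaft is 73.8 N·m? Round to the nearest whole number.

1665 N·m

Belt: ratio = 14.6/12 = 1.2167; torque at shaft II = 73.8 × 1.2167 × 0.93 = 83.505 N·m.
Chain: ratio = 147/21 = 7; torque at shaft III = 83.505 × 7 × 0.95 = 555.31 N·m.
Chain: ratio = 136/44 = 3.0909; torque at the load shaft = 555.31 × 3.0909 × 0.97 = 1664.9 N·m.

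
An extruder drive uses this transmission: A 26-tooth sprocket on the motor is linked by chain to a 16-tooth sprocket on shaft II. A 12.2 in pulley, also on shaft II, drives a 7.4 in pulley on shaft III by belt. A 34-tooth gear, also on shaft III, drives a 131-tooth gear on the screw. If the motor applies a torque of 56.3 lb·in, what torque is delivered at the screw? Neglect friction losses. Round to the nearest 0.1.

chain 16/26 = 0.61538 → τ = 56.3·0.61538 = 34.646 lb·in
belt 7.4/12.2 = 0.60656 → τ = 34.646·0.60656 = 21.015 lb·in
gear mesh 131/34 = 3.8529 → τ = 21.015·3.8529 = 80.969 lb·in

81.0 lb·in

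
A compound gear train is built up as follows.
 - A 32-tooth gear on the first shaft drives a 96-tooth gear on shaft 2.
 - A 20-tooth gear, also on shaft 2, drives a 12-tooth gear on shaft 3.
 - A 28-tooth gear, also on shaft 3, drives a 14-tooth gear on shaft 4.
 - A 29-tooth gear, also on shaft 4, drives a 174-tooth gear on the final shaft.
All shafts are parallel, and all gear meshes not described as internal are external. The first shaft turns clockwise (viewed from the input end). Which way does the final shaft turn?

clockwise

the first shaft → shaft 2: external mesh, 1 reversal → CCW.
shaft 2 → shaft 3: external mesh, 1 reversal → CW.
shaft 3 → shaft 4: external mesh, 1 reversal → CCW.
shaft 4 → the final shaft: external mesh, 1 reversal → CW.
4 reversals in total — an even number — so the final shaft turns the same way as the first shaft.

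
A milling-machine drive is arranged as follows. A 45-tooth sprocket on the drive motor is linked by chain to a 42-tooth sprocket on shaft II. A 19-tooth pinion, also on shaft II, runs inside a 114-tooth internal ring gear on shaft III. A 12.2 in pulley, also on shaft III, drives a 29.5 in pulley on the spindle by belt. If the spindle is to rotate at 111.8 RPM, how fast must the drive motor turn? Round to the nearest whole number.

1514 RPM

Overall ratio R = 0.93333 × 6 × 2.418 = 13.541.
Required input speed = output speed × R = 111.8 × 13.541 = 1513.9 RPM.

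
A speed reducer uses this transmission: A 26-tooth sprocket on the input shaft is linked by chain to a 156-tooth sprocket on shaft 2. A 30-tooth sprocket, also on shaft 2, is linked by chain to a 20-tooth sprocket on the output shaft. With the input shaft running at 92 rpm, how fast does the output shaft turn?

the input shaft → shaft 2 (chain, 156/26): 92 ÷ 6 = 15.333 rpm
shaft 2 → the output shaft (chain, 20/30): 15.333 ÷ 0.66667 = 23 rpm

23 rpm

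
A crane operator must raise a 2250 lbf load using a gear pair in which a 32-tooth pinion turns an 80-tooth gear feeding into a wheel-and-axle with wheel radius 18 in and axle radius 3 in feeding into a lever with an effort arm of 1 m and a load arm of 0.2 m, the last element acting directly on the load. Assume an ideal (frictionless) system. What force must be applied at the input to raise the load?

30 lbf

Gear pair MA = 80/32 = 2.5.
Wheel-and-axle MA = R/r = 18/3 = 6.
Lever MA = effort arm / load arm = 1/0.2 = 5.
Combined ideal MA = 2.5 × 6 × 5 = 75.
Effort = load / MA = 2250 / 75 = 30 lbf.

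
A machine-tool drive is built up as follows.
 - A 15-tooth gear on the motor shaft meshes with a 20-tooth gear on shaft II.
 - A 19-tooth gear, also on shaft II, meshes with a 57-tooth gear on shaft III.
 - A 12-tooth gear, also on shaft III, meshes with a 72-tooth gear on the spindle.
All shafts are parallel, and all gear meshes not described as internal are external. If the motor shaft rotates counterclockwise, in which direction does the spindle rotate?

the motor shaft → shaft II: external mesh, 1 reversal → CW.
shaft II → shaft III: external mesh, 1 reversal → CCW.
shaft III → the spindle: external mesh, 1 reversal → CW.
3 reversals in total — an odd number — so the spindle turns opposite to the motor shaft.

clockwise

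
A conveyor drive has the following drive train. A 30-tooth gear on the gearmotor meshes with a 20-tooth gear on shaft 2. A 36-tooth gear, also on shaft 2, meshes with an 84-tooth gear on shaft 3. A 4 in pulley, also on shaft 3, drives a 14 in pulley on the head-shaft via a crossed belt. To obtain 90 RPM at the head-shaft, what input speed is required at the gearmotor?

490 RPM

Overall ratio R = 0.66667 × 2.3333 × 3.5 = 5.4444.
Required input speed = output speed × R = 90 × 5.4444 = 490 RPM.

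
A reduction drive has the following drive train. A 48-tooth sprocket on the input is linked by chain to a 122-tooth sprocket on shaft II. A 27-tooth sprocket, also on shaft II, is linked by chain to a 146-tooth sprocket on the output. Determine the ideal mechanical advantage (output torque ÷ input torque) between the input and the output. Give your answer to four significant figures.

13.74

Each stage contributes driven/driver: chain 122/48 = 2.5417, chain 146/27 = 5.4074.
Overall: 2.5417 × 5.4074 = 13.744.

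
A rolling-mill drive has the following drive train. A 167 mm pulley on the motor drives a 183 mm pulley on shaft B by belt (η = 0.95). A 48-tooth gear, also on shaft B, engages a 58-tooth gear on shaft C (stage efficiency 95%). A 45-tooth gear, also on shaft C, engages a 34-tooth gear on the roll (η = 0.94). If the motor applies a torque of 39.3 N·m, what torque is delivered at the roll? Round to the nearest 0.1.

belt 183/167 = 1.0958 → τ = 39.3·1.0958·0.95 = 40.912 N·m
gear mesh 58/48 = 1.2083 → τ = 40.912·1.2083·0.95 = 46.964 N·m
gear mesh 34/45 = 0.75556 → τ = 46.964·0.75556·0.94 = 33.355 N·m

33.4 N·m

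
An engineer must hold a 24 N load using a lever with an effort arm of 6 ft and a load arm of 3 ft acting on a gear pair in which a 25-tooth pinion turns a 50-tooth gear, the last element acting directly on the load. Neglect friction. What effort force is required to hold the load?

6 N

Lever MA = effort arm / load arm = 6/3 = 2.
Gear pair MA = 50/25 = 2.
Combined ideal MA = 2 × 2 = 4.
Effort = load / MA = 24 / 4 = 6 N.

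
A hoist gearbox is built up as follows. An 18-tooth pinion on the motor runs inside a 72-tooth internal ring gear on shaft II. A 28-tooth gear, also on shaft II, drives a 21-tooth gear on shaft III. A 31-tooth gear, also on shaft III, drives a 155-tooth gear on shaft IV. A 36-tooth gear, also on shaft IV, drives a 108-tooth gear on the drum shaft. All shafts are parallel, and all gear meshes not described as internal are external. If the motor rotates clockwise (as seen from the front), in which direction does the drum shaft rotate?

counterclockwise

the motor → shaft II: internal mesh, same direction → CW.
shaft II → shaft III: external mesh, 1 reversal → CCW.
shaft III → shaft IV: external mesh, 1 reversal → CW.
shaft IV → the drum shaft: external mesh, 1 reversal → CCW.
3 reversals in total — an odd number — so the drum shaft turns opposite to the motor.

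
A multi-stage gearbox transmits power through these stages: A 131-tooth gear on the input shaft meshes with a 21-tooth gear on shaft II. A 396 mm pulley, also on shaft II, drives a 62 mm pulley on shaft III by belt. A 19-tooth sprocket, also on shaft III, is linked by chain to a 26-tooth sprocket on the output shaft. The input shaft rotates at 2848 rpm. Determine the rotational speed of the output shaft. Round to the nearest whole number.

82923 rpm

the input shaft → shaft II (gear mesh, 21/131): 2848 ÷ 0.16031 = 17766 rpm
shaft II → shaft III (belt, 62/396): 17766 ÷ 0.15657 = 1.1347e+05 rpm
shaft III → the output shaft (chain, 26/19): 1.1347e+05 ÷ 1.3684 = 82923 rpm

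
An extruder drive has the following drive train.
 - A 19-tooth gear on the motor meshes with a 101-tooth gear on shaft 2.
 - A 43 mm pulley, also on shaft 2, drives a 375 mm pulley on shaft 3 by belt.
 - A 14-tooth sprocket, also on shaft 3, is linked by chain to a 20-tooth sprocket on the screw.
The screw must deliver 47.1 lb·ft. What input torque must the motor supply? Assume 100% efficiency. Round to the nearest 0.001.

Overall ratio R = 5.3158 × 8.7209 × 1.4286 = 66.227.
Input torque = output torque / R = 47.1 / 66.227 = 0.71119 lb·ft.

0.711 lb·ft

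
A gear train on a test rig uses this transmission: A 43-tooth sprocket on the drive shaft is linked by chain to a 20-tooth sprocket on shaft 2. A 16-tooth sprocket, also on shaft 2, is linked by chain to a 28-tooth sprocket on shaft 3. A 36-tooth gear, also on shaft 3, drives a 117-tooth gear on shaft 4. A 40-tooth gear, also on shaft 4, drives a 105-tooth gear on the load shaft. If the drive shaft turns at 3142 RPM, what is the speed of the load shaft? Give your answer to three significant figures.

452 RPM

the drive shaft → shaft 2 (chain, 20/43): 3142 ÷ 0.46512 = 6755.3 RPM
shaft 2 → shaft 3 (chain, 28/16): 6755.3 ÷ 1.75 = 3860.2 RPM
shaft 3 → shaft 4 (gear mesh, 117/36): 3860.2 ÷ 3.25 = 1187.7 RPM
shaft 4 → the load shaft (gear mesh, 105/40): 1187.7 ÷ 2.625 = 452.47 RPM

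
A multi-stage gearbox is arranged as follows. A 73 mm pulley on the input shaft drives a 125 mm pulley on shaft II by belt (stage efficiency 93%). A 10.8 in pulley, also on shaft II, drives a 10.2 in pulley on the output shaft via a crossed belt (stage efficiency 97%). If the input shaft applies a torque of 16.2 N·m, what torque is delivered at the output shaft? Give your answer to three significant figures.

23.6 N·m

After the belt (125/73): 16.2 × 1.7123 × 0.93 = 25.798 N·m
After the belt (10.2/10.8): 25.798 × 0.94444 × 0.97 = 23.634 N·m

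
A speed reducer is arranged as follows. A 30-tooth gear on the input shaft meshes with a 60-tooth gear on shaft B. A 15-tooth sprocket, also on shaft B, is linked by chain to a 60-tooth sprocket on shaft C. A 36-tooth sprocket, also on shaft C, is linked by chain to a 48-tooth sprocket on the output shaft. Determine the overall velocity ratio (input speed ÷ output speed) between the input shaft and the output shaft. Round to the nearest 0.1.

10.7

Each stage contributes driven/driver: gear mesh 60/30 = 2, chain 60/15 = 4, chain 48/36 = 1.3333.
Overall: 2 × 4 × 1.3333 = 10.667.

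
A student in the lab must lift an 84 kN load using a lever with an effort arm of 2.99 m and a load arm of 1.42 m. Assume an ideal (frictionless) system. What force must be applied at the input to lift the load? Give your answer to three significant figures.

39.9 kN

Lever MA = effort arm / load arm = 2.99/1.42 = 2.1056.
Effort = load / MA = 84 / 2.1056 = 39.893 kN.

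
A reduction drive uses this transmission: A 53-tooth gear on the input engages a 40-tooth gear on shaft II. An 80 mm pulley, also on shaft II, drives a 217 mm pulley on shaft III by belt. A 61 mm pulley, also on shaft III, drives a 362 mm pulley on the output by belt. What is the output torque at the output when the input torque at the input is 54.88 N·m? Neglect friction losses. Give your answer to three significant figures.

667 N·m

After the gear mesh (40/53): 54.88 × 0.75472 = 41.419 N·m
After the belt (217/80): 41.419 × 2.7125 = 112.35 N·m
After the belt (362/61): 112.35 × 5.9344 = 666.72 N·m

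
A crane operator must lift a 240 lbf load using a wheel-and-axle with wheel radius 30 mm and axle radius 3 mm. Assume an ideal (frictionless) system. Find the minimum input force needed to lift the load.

Wheel-and-axle MA = R/r = 30/3 = 10.
Effort = load / MA = 240 / 10 = 24 lbf.

24 lbf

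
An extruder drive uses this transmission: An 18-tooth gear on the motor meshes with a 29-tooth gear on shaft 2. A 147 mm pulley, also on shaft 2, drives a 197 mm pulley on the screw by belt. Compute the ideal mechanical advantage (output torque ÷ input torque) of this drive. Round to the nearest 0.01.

2.16

Each stage contributes driven/driver: gear mesh 29/18 = 1.6111, belt 197/147 = 1.3401.
Overall: 1.6111 × 1.3401 = 2.1591.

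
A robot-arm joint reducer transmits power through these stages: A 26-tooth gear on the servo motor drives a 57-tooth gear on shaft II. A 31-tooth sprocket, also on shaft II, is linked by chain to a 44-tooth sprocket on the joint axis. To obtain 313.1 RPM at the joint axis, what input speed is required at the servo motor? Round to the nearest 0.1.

Overall ratio R = 2.1923 × 1.4194 = 3.1117.
Required input speed = output speed × R = 313.1 × 3.1117 = 974.26 RPM.

974.3 RPM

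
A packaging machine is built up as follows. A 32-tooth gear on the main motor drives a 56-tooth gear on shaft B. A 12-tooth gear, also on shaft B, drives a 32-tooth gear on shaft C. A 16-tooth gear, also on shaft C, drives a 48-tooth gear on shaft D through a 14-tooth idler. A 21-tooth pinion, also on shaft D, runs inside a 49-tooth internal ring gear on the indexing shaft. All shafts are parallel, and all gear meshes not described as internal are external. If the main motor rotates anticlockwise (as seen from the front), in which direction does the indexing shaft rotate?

the main motor → shaft B: external mesh, 1 reversal → CW.
shaft B → shaft C: external mesh, 1 reversal → CCW.
shaft C → shaft D: driver → idler → driven is 2 external meshes, 2 reversals → CCW.
shaft D → the indexing shaft: internal mesh, same direction → CCW.
4 reversals in total — an even number — so the indexing shaft turns the same way as the main motor.

anticlockwise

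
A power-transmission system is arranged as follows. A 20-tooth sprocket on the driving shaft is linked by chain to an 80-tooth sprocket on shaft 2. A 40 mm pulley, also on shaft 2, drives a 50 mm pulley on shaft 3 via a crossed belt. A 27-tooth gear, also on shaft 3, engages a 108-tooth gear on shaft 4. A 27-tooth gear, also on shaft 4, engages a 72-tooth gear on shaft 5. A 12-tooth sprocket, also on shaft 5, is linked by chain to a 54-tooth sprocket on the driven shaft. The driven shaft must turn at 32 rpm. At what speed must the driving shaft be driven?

Overall ratio R = 4 × 1.25 × 4 × 2.6667 × 4.5 = 240.
Required input speed = output speed × R = 32 × 240 = 7680 rpm.

7680 rpm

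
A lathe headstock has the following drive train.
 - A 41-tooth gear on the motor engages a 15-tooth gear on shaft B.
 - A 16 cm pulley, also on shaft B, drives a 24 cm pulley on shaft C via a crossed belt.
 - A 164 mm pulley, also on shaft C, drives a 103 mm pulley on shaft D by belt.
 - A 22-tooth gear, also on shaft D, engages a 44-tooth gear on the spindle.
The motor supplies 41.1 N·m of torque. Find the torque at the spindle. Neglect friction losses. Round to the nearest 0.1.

28.3 N·m

Gear mesh: ratio = 15/41 = 0.36585; torque at shaft B = 41.1 × 0.36585 = 15.037 N·m.
Belt: ratio = 24/16 = 1.5; torque at shaft C = 15.037 × 1.5 = 22.555 N·m.
Belt: ratio = 103/164 = 0.62805; torque at shaft D = 22.555 × 0.62805 = 14.166 N·m.
Gear mesh: ratio = 44/22 = 2; torque at the spindle = 14.166 × 2 = 28.331 N·m.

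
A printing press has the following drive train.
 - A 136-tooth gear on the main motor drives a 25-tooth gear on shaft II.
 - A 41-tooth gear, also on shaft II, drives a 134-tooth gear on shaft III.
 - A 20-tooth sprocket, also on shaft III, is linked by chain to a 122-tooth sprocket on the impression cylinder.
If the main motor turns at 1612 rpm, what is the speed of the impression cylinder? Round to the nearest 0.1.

the main motor → shaft II (gear mesh, 25/136): 1612 ÷ 0.18382 = 8769.3 rpm
shaft II → shaft III (gear mesh, 134/41): 8769.3 ÷ 3.2683 = 2683.1 rpm
shaft III → the impression cylinder (chain, 122/20): 2683.1 ÷ 6.1 = 439.86 rpm

439.9 rpm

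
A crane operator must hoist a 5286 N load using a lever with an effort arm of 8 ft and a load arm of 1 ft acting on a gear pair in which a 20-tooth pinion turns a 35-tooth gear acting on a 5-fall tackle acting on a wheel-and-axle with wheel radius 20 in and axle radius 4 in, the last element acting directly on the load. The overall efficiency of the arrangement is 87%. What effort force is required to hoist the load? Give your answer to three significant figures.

17.4 N

Lever MA = effort arm / load arm = 8/1 = 8.
Gear pair MA = 35/20 = 1.75.
Block-and-tackle MA = number of supporting rope parts = 5.
Wheel-and-axle MA = R/r = 20/4 = 5.
Combined ideal MA = 8 × 1.75 × 5 × 5 = 350.
Actual MA = 350 × 0.87 = 304.5.
Effort = load / actual MA = 5286 / 304.5 = 17.36 N.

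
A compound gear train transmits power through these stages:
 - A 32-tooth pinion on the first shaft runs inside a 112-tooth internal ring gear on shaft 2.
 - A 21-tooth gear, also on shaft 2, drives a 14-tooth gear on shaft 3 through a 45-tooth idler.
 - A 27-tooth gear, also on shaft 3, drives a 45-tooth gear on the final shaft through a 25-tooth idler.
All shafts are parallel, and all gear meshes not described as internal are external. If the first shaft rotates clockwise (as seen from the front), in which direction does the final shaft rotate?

the first shaft → shaft 2: internal mesh, same direction → CW.
shaft 2 → shaft 3: driver → idler → driven is 2 external meshes, 2 reversals → CW.
shaft 3 → the final shaft: driver → idler → driven is 2 external meshes, 2 reversals → CW.
4 reversals in total — an even number — so the final shaft turns the same way as the first shaft.

clockwise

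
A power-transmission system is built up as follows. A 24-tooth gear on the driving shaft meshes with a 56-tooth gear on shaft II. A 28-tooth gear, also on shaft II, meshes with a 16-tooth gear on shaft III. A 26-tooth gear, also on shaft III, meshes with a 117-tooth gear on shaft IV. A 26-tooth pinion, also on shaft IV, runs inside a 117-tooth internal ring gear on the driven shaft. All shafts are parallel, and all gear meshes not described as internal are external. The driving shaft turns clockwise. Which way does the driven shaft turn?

counterclockwise

the driving shaft → shaft II: external mesh, 1 reversal → CCW.
shaft II → shaft III: external mesh, 1 reversal → CW.
shaft III → shaft IV: external mesh, 1 reversal → CCW.
shaft IV → the driven shaft: internal mesh, same direction → CCW.
3 reversals in total — an odd number — so the driven shaft turns opposite to the driving shaft.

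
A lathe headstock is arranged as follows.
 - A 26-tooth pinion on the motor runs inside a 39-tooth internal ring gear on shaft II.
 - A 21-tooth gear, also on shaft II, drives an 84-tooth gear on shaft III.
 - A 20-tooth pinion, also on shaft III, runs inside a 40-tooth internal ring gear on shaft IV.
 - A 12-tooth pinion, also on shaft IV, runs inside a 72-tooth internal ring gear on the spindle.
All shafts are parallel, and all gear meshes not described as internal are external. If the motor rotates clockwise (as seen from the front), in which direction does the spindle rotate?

the motor → shaft II: internal mesh, same direction → CW.
shaft II → shaft III: external mesh, 1 reversal → CCW.
shaft III → shaft IV: internal mesh, same direction → CCW.
shaft IV → the spindle: internal mesh, same direction → CCW.
1 reversal in total — an odd number — so the spindle turns opposite to the motor.

anticlockwise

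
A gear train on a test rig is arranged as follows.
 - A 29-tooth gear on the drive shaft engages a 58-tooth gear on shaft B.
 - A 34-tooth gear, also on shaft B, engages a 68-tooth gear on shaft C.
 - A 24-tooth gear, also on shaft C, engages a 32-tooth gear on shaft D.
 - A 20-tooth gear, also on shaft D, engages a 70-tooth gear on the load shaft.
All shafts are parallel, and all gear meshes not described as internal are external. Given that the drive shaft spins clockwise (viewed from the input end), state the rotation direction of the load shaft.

clockwise

the drive shaft → shaft B: external mesh, 1 reversal → CCW.
shaft B → shaft C: external mesh, 1 reversal → CW.
shaft C → shaft D: external mesh, 1 reversal → CCW.
shaft D → the load shaft: external mesh, 1 reversal → CW.
4 reversals in total — an even number — so the load shaft turns the same way as the drive shaft.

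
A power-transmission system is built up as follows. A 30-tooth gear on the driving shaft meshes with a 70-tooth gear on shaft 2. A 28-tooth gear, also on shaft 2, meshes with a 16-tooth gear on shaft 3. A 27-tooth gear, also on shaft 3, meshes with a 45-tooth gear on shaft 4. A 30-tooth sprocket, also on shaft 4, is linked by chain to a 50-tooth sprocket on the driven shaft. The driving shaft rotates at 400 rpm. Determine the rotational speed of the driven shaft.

Gear mesh: ratio = 70/30 = 2.3333, so shaft 2 turns at 400 / 2.3333 = 171.43 rpm.
Gear mesh: ratio = 16/28 = 0.57143, so shaft 3 turns at 171.43 / 0.57143 = 300 rpm.
Gear mesh: ratio = 45/27 = 1.6667, so shaft 4 turns at 300 / 1.6667 = 180 rpm.
Chain: ratio = 50/30 = 1.6667, so the driven shaft turns at 180 / 1.6667 = 108 rpm.

108 rpm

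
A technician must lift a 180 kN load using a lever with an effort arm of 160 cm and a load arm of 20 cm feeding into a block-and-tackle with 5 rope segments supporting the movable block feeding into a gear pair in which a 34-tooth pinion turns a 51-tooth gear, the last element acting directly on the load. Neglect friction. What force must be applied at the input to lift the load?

3 kN

Lever MA = effort arm / load arm = 160/20 = 8.
Block-and-tackle MA = number of supporting rope parts = 5.
Gear pair MA = 51/34 = 1.5.
Combined ideal MA = 8 × 5 × 1.5 = 60.
Effort = load / MA = 180 / 60 = 3 kN.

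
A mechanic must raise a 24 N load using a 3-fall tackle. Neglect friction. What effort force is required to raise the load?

8 N

Block-and-tackle MA = number of supporting rope parts = 3.
Effort = load / MA = 24 / 3 = 8 N.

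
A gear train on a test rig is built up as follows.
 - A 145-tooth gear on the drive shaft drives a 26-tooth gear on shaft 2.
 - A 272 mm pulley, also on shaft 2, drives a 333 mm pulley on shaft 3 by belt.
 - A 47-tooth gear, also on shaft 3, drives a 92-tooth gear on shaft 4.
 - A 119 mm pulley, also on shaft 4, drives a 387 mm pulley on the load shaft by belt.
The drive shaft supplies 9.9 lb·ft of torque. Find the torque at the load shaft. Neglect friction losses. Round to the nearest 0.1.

13.8 lb·ft

After the gear mesh (26/145): 9.9 × 0.17931 = 1.7752 lb·ft
After the belt (333/272): 1.7752 × 1.2243 = 2.1733 lb·ft
After the gear mesh (92/47): 2.1733 × 1.9574 = 4.2541 lb·ft
After the belt (387/119): 4.2541 × 3.2521 = 13.835 lb·ft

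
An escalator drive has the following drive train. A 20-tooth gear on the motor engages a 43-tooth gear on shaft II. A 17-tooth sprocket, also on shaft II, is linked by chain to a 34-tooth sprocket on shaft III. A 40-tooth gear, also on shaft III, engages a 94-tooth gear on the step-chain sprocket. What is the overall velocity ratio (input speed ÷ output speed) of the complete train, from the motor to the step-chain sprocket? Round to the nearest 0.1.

Each stage contributes driven/driver: gear mesh 43/20 = 2.15, chain 34/17 = 2, gear mesh 94/40 = 2.35.
Overall: 2.15 × 2 × 2.35 = 10.105.

10.1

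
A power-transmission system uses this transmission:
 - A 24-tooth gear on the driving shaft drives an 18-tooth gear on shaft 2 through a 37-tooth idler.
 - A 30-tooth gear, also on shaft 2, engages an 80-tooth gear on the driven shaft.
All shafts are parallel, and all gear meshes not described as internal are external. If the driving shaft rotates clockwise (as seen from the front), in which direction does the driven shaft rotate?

the driving shaft → shaft 2: driver → idler → driven is 2 external meshes, 2 reversals → CW.
shaft 2 → the driven shaft: external mesh, 1 reversal → CCW.
3 reversals in total — an odd number — so the driven shaft turns opposite to the driving shaft.

counterclockwise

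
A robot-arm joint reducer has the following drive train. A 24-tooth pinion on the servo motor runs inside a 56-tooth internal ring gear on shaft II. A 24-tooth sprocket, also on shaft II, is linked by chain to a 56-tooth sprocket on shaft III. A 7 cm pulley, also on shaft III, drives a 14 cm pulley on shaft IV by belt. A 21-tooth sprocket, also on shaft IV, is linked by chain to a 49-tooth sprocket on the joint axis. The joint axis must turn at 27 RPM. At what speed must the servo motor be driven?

Overall ratio R = 2.3333 × 2.3333 × 2 × 2.3333 = 25.407.
Required input speed = output speed × R = 27 × 25.407 = 686 RPM.

686 RPM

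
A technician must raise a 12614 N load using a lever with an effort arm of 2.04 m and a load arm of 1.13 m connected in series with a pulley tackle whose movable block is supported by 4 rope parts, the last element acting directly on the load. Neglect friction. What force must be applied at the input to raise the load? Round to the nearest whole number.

Lever MA = effort arm / load arm = 2.04/1.13 = 1.8053.
Block-and-tackle MA = number of supporting rope parts = 4.
Combined ideal MA = 1.8053 × 4 = 7.2212.
Effort = load / MA = 12614 / 7.2212 = 1746.8 N.

1747 N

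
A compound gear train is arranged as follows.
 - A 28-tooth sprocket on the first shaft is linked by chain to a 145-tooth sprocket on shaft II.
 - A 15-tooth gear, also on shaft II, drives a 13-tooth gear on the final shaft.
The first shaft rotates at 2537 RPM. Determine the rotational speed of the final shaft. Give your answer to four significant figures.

Chain: ratio = 145/28 = 5.1786, so shaft II turns at 2537 / 5.1786 = 489.9 RPM.
Gear mesh: ratio = 13/15 = 0.86667, so the final shaft turns at 489.9 / 0.86667 = 565.27 RPM.

565.3 RPM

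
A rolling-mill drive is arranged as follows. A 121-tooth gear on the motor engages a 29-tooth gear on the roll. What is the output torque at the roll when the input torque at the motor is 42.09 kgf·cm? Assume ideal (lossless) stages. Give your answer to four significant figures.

After the gear mesh (29/121): 42.09 × 0.23967 = 10.088 kgf·cm

10.09 kgf·cm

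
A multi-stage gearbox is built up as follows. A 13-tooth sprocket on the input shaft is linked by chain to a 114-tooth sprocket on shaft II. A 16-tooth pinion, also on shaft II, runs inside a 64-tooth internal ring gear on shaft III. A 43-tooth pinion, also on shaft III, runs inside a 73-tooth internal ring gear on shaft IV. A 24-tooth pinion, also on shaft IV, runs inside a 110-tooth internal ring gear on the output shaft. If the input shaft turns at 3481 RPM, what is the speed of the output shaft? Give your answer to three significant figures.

chain 114/13 = 8.7692 → 3481/8.7692 = 396.96 RPM
internal gear 64/16 = 4 → 396.96/4 = 99.239 RPM
internal gear 73/43 = 1.6977 → 99.239/1.6977 = 58.456 RPM
internal gear 110/24 = 4.5833 → 58.456/4.5833 = 12.754 RPM

12.8 RPM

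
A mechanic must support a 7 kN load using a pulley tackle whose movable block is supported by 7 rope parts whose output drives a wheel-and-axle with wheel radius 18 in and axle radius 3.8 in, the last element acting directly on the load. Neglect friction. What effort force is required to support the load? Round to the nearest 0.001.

Block-and-tackle MA = number of supporting rope parts = 7.
Wheel-and-axle MA = R/r = 18/3.8 = 4.7368.
Combined ideal MA = 7 × 4.7368 = 33.158.
Effort = load / MA = 7 / 33.158 = 0.21111 kN.

0.211 kN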